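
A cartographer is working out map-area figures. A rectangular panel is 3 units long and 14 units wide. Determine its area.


Shape: rectangle
Length l = 3 units, Width w = 14 units
Formula: A = l * w
A = 3 * 14
A = 42
42 units^2


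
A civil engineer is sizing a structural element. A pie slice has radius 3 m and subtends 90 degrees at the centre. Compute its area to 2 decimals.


Shape: circular sector
Radius r = 3 m, Angle = 90 degrees
Formula: A = (angle/360) * pi * r^2
r^2 = 9
Fraction of circle = 90/360
A = (90/360) * pi * 9
A = 2.25 * pi
A = 7.07
7.07 m^2


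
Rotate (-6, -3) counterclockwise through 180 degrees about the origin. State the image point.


Transformation: rotation about the origin
Original point: (-6, -3)
Rule for 180 deg: (x, y) -> (-x, -y)
Apply: (-6, -3) -> (6, 3)
(6, 3)


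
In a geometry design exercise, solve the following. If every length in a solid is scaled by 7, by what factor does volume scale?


Linear scale factor k = 7
Rule: under a linear scaling by k, volumes scale by k^3.
k^3 = 7 * 7 * 7
k^3 = 49 * 7
k^3 = 343
Volume scales by a factor of 343.
343 (dimensionless)


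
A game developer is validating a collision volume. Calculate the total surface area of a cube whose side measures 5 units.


Shape: cube
Side s = 5 units
A cube has 6 square faces.
Formula: SA = 6 * s^2
s^2 = 25
SA = 6 * 25
SA = 150
150 units^2


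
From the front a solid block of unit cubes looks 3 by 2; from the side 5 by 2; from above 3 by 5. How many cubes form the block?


Orthographic views of a solid rectangular block:
Front view 3 x 2 -> length = 3, height = 2
Side view 5 x 2 -> width = 5, height = 2 (consistent)
Top view 3 x 5 -> confirms length = 3, width = 5
The block is 3 x 5 x 2.
Total unit cubes = 3 * 5 * 2 = 30
30 unit cubes


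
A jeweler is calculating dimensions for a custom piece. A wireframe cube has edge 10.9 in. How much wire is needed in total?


Shape: cube
Side s = 10.9 in
A cube has 12 edges, all equal.
Formula: total edge length = 12 * s
Total = 12 * 10.9
Total = 130.8
130.8 in


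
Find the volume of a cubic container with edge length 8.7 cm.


Shape: cube
Side s = 8.7 cm
Formula: V = s^3
V = 8.7 * 8.7 * 8.7
V = 75.69 * 8.7
V = 658.503
658.503 cm^3


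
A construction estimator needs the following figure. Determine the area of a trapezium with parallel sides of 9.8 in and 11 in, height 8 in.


Shape: trapezoid
Parallel sides a = 9.8 in, b = 11 in; Height h = 8 in
Formula: A = (a + b) * h / 2
a + b = 9.8 + 11 = 20.8
A = 20.8 * 8 / 2
A = 166.4 / 2
A = 83.2
83.2 in^2


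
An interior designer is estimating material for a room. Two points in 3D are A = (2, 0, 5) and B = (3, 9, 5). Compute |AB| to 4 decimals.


3D distance between two points
P1 = (2, 0, 5), P2 = (3, 9, 5)
Formula: d = sqrt((x2-x1)^2 + (y2-y1)^2 + (z2-z1)^2)
dx = 3 - 2 = 1
dy = 9 - 0 = 9
dz = 5 - 5 = 0
dx^2 + dy^2 + dz^2 = 1 + 81 + 0 = 82
d = sqrt(82)
d = 9.0554
9.0554 units


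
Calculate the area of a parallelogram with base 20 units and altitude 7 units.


Shape: parallelogram
Base b = 20 units, Height h = 7 units
Formula: A = b * h
A = 20 * 7
A = 140
140 units^2


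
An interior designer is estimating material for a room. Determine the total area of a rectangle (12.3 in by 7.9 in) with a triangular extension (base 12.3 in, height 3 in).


Composite shape: rectangle + triangle
Rectangle area = 12.3 * 7.9 = 97.17
Triangle area = 0.5 * 12.3 * 3 = 18.45
Total = 97.17 + 18.45
Total = 115.62
115.62 in^2


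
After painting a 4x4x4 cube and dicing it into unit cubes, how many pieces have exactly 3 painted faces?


Large cube: 4 x 4 x 4, cut into unit cubes.
Cubes with 3 painted faces are at the corners. A cube always has 8 corners.
Count = 8
8 unit cubes


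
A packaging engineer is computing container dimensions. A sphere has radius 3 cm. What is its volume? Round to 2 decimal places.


Shape: sphere
Radius r = 3 cm
Formula: V = (4/3) * pi * r^3
r^3 = 27
(4/3) * 27 = 36
V = 36 * pi
V = 113.1
113.1 cm^3


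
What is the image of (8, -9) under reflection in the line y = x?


Transformation: reflection
Original point: (8, -9)
Rule for reflection over y = x: (x, y) -> (y, x)
Apply: (8, -9) -> (-9, 8)
(-9, 8)


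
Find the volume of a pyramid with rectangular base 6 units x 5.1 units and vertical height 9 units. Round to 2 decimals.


Shape: rectangular pyramid
Base: 6 units x 5.1 units, Height h = 9 units
Formula: V = (1/3) * base_area * h
base_area = 6 * 5.1 = 30.6
base_area * h = 30.6 * 9 = 275.4
V = 275.4 / 3
V = 91.8
91.8 units^3


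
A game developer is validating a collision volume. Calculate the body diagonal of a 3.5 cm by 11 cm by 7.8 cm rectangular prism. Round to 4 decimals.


Shape: rectangular box (space diagonal)
l = 3.5 cm, w = 11 cm, h = 7.8 cm
Visualize: the diagonal of the base, then a right triangle with that diagonal and the height.
Formula: d = sqrt(l^2 + w^2 + h^2)
l^2 + w^2 + h^2 = 12.25 + 121 + 60.84 = 194.09
d = sqrt(194.09)
d = 13.9316
13.9316 cm


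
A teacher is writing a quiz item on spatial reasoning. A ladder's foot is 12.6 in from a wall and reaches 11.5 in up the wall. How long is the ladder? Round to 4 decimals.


Shape: right triangle
Legs a = 12.6 in, b = 11.5 in
Formula: c = sqrt(a^2 + b^2)
a^2 = 158.76, b^2 = 132.25
a^2 + b^2 = 291.01
c = sqrt(291.01)
c = 17.059
17.059 in


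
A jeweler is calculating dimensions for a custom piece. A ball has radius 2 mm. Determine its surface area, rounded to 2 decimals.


Shape: sphere
Radius r = 2 mm
Formula: SA = 4 * pi * r^2
r^2 = 4
SA = 4 * pi * 4
SA = 16 * pi
SA = 50.27
50.27 mm^2


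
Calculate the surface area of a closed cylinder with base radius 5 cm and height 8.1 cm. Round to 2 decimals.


Shape: closed cylinder
Radius r = 5 cm, Height h = 8.1 cm
Formula: SA = 2*pi*r^2 + 2*pi*r*h = 2*pi*r*(r + h)
r + h = 13.1
2 * r * (r + h) = 2 * 5 * 13.1 = 131
SA = 131 * pi
SA = 411.55
411.55 cm^2


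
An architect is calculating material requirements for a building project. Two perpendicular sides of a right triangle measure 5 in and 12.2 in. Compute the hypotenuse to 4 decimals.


Shape: right triangle
Legs a = 5 in, b = 12.2 in
Formula: c = sqrt(a^2 + b^2)
a^2 = 25, b^2 = 148.84
a^2 + b^2 = 173.84
c = sqrt(173.84)
c = 13.1848
13.1848 in


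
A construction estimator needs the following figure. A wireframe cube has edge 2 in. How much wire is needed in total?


Shape: cube
Side s = 2 in
A cube has 12 edges, all equal.
Formula: total edge length = 12 * s
Total = 12 * 2
Total = 24
24 in


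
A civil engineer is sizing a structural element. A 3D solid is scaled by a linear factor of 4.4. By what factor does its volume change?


Linear scale factor k = 4.4
Rule: under a linear scaling by k, volumes scale by k^3.
k^3 = 4.4 * 4.4 * 4.4
k^3 = 19.36 * 4.4
k^3 = 85.184
Volume scales by a factor of 85.184.
85.184 (dimensionless)


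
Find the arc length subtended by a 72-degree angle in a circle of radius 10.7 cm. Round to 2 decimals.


Shape: circular arc
Radius r = 10.7 cm, Angle = 72 degrees
Formula: L = (angle/360) * 2 * pi * r
2 * pi * r = 21.4 * pi
L = (72/360) * 21.4 * pi
L = 4.28 * pi
L = 13.45
13.45 cm


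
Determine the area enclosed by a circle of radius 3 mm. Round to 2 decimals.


Shape: circle
Radius r = 3 mm
Formula: A = pi * r^2
r^2 = 3^2 = 9
A = pi * 9
A = 28.27
28.27 mm^2


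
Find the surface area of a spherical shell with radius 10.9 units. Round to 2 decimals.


Shape: sphere
Radius r = 10.9 units
Formula: SA = 4 * pi * r^2
r^2 = 118.81
SA = 4 * pi * 118.81
SA = 475.24 * pi
SA = 1493.01
1493.01 units^2


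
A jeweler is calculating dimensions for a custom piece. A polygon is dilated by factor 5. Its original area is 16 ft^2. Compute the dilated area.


Linear scale factor k = 5
Original area = 16 ft^2
Rule: under a linear scaling by k, areas scale by k^2.
k^2 = 5^2 = 25
New area = 16 * 25
New area = 400
400 ft^2


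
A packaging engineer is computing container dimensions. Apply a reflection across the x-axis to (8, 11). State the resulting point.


Transformation: reflection
Original point: (8, 11)
Rule for reflection over the x-axis: (x, y) -> (x, -y)
Apply: (8, 11) -> (8, -11)
(8, -11)


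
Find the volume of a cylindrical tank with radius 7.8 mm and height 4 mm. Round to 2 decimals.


Shape: cylinder
Radius r = 7.8 mm, Height h = 4 mm
Formula: V = pi * r^2 * h
r^2 = 60.84
V = pi * 60.84 * 4
V = 243.36 * pi
V = 764.54
764.54 mm^3


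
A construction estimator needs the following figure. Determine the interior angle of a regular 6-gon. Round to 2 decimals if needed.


Shape: regular hexagon (6 sides)
Formula: interior angle = (n - 2) * 180 / n
(n - 2) = 4
(n - 2) * 180 = 720
angle = 720 / 6
angle = 120
120 degrees


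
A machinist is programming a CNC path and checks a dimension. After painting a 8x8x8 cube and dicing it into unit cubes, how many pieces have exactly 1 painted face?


Large cube: 8 x 8 x 8, cut into unit cubes.
n = 8, so n - 2 = 6
Cubes with 1 painted face lie in the interior of each face.
A cube has 6 faces; each contributes (n - 2)^2 = 36 such cubes.
Count = 6 * 36 = 216
216 unit cubes


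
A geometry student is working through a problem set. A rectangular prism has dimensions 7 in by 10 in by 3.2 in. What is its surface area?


Shape: rectangular prism
l = 7 in, w = 10 in, h = 3.2 in
Formula: SA = 2(lw + lh + wh)
lw = 70, lh = 22.4, wh = 32
lw + lh + wh = 124.4
SA = 2 * 124.4
SA = 248.8
248.8 in^2


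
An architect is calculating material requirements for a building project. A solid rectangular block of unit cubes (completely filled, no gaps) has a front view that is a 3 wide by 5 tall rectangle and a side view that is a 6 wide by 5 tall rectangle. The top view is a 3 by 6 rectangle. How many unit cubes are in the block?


Orthographic views of a solid rectangular block:
Front view 3 x 5 -> length = 3, height = 5
Side view 6 x 5 -> width = 6, height = 5 (consistent)
Top view 3 x 6 -> confirms length = 3, width = 6
The block is 3 x 6 x 5.
Total unit cubes = 3 * 6 * 5 = 90
90 unit cubes


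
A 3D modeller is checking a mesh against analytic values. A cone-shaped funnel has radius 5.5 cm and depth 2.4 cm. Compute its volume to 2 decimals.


Shape: cone
Radius r = 5.5 cm, Height h = 2.4 cm
Formula: V = (1/3) * pi * r^2 * h
r^2 = 30.25
pi * r^2 * h = pi * 30.25 * 2.4 = 72.6 * pi
V = 72.6 * pi / 3
V = 76.03
76.03 cm^3


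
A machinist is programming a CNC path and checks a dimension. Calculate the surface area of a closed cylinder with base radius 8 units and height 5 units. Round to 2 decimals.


Shape: closed cylinder
Radius r = 8 units, Height h = 5 units
Formula: SA = 2*pi*r^2 + 2*pi*r*h = 2*pi*r*(r + h)
r + h = 13
2 * r * (r + h) = 2 * 8 * 13 = 208
SA = 208 * pi
SA = 653.45
653.45 units^2


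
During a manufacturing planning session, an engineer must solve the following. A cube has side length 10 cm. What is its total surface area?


Shape: cube
Side s = 10 cm
A cube has 6 square faces.
Formula: SA = 6 * s^2
s^2 = 100
SA = 6 * 100
SA = 600
600 cm^2


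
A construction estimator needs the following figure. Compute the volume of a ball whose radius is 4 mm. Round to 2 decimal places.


Shape: sphere
Radius r = 4 mm
Formula: V = (4/3) * pi * r^3
r^3 = 64
(4/3) * 64 = 85.333333
V = 85.333333 * pi
V = 268.08
268.08 mm^3


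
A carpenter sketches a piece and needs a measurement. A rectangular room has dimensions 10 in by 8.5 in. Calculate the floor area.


Shape: rectangle
Length l = 10 in, Width w = 8.5 in
Formula: A = l * w
A = 10 * 8.5
A = 85
85 in^2


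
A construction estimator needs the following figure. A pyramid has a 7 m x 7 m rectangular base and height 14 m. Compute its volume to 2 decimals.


Shape: rectangular pyramid
Base: 7 m x 7 m, Height h = 14 m
Formula: V = (1/3) * base_area * h
base_area = 7 * 7 = 49
base_area * h = 49 * 14 = 686
V = 686 / 3
V = 228.67
228.67 m^3


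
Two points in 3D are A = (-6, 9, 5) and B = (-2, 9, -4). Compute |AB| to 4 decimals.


3D distance between two points
P1 = (-6, 9, 5), P2 = (-2, 9, -4)
Formula: d = sqrt((x2-x1)^2 + (y2-y1)^2 + (z2-z1)^2)
dx = -2 - -6 = 4
dy = 9 - 9 = 0
dz = -4 - 5 = -9
dx^2 + dy^2 + dz^2 = 16 + 0 + 81 = 97
d = sqrt(97)
d = 9.8489
9.8489 units


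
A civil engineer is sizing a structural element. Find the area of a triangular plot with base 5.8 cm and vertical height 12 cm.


Shape: triangle
Base b = 5.8 cm, Height h = 12 cm
Formula: A = (1/2) * b * h
A = 0.5 * 5.8 * 12
A = 0.5 * 69.6
A = 34.8
34.8 cm^2


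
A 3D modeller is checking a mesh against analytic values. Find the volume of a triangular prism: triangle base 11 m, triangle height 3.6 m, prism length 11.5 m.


Shape: triangular prism
Triangle base = 11 m, triangle height = 3.6 m, prism length L = 11.5 m
Formula: V = (1/2 * b * h_tri) * L
Cross-section area = 0.5 * 11 * 3.6 = 19.8
V = 19.8 * 11.5
V = 227.7
227.7 m^3


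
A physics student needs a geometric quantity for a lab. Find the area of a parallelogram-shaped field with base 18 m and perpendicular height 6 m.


Shape: parallelogram
Base b = 18 m, Height h = 6 m
Formula: A = b * h
A = 18 * 6
A = 108
108 m^2


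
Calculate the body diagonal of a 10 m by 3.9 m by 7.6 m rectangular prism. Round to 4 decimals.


Shape: rectangular box (space diagonal)
l = 10 m, w = 3.9 m, h = 7.6 m
Visualize: the diagonal of the base, then a right triangle with that diagonal and the height.
Formula: d = sqrt(l^2 + w^2 + h^2)
l^2 + w^2 + h^2 = 100 + 15.21 + 57.76 = 172.97
d = sqrt(172.97)
d = 13.1518
13.1518 m


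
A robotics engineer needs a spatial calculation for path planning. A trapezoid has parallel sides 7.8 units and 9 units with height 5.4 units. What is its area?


Shape: trapezoid
Parallel sides a = 7.8 units, b = 9 units; Height h = 5.4 units
Formula: A = (a + b) * h / 2
a + b = 7.8 + 9 = 16.8
A = 16.8 * 5.4 / 2
A = 90.72 / 2
A = 45.36
45.36 units^2


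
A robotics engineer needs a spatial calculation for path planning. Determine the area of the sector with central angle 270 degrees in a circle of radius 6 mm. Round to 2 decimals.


Shape: circular sector
Radius r = 6 mm, Angle = 270 degrees
Formula: A = (angle/360) * pi * r^2
r^2 = 36
Fraction of circle = 270/360
A = (270/360) * pi * 36
A = 27 * pi
A = 84.82
84.82 mm^2


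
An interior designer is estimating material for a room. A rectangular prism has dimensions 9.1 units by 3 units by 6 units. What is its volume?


Shape: rectangular prism
l = 9.1 units, w = 3 units, h = 6 units
Formula: V = l * w * h
V = 9.1 * 3 * 6
V = 27.3 * 6
V = 163.8
163.8 units^3


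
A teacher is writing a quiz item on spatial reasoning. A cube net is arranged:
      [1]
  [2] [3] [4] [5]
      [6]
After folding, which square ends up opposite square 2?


Net: cross layout. Take square 3 as the base (bottom).
Fold the four squares in the horizontal row up around 3: 2 -> left, 4 -> right, 5 wraps to the top.
Fold 1 and 6 up from 3: 1 -> back, 6 -> front.
Opposite pairs are therefore: (1, 6), (2, 4), (3, 5).
Face 2 is opposite face 4.
face 4


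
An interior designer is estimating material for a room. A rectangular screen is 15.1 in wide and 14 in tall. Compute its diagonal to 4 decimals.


Shape: rectangle (diagonal via Pythagoras)
Sides: 15.1 in and 14 in
Formula: d = sqrt(l^2 + w^2)
l^2 = 228.01, w^2 = 196
l^2 + w^2 = 424.01
d = sqrt(424.01)
d = 20.5915
20.5915 in


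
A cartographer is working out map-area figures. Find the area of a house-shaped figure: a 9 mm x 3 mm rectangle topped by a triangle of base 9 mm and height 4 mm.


Composite shape: rectangle + triangle
Rectangle area = 9 * 3 = 27
Triangle area = 0.5 * 9 * 4 = 18
Total = 27 + 18
Total = 45
45 mm^2


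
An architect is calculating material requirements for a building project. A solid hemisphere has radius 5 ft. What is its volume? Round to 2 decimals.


Shape: hemisphere (half of a sphere)
Radius r = 5 ft
Formula: V = (1/2) * (4/3) * pi * r^3 = (2/3) * pi * r^3
r^3 = 125
(2/3) * 125 = 83.333333
V = 83.333333 * pi
V = 261.8
261.8 ft^3


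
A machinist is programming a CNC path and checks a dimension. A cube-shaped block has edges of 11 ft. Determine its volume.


Shape: cube
Side s = 11 ft
Formula: V = s^3
V = 11 * 11 * 11
V = 121 * 11
V = 1331
1331 ft^3


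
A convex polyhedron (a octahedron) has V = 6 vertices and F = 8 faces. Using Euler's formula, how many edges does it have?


Polyhedron: octahedron
Euler's formula for convex polyhedra: V - E + F = 2
Given: V = 6 vertices and F = 8 faces
Solve for E:
E = V + F - 2 = 6 + 8 - 2 = 12
12 edges


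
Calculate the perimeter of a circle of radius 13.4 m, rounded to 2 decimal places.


Shape: circle
Radius r = 13.4 m
Formula: C = 2 * pi * r
C = 2 * pi * 13.4
C = 26.8 * pi
C = 84.19
84.19 m


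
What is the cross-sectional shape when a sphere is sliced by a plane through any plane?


Solid: sphere
Cutting plane: through any plane
Visualize the intersection of the plane with the solid's surface.
The boundary of the cut region is a circle.
circle


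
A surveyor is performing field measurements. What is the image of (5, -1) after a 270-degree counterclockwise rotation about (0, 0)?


Transformation: rotation about the origin
Original point: (5, -1)
Rule for 270 deg counterclockwise: (x, y) -> (y, -x)
Apply: (5, -1) -> (-1, -5)
(-1, -5)


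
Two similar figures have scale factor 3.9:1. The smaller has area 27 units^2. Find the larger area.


Linear scale factor k = 3.9
Original area = 27 units^2
Rule: under a linear scaling by k, areas scale by k^2.
k^2 = 3.9^2 = 15.21
New area = 27 * 15.21
New area = 410.67
410.67 units^2


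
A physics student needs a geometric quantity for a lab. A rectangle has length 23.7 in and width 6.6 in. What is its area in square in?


Shape: rectangle
Length l = 23.7 in, Width w = 6.6 in
Formula: A = l * w
A = 23.7 * 6.6
A = 156.42
156.42 in^2


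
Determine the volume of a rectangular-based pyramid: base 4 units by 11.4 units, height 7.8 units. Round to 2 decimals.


Shape: rectangular pyramid
Base: 4 units x 11.4 units, Height h = 7.8 units
Formula: V = (1/3) * base_area * h
base_area = 4 * 11.4 = 45.6
base_area * h = 45.6 * 7.8 = 355.68
V = 355.68 / 3
V = 118.56
118.56 units^3


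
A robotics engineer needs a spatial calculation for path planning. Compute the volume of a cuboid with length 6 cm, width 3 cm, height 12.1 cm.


Shape: rectangular prism
l = 6 cm, w = 3 cm, h = 12.1 cm
Formula: V = l * w * h
V = 6 * 3 * 12.1
V = 18 * 12.1
V = 217.8
217.8 cm^3


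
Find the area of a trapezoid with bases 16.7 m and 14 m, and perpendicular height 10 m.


Shape: trapezoid
Parallel sides a = 16.7 m, b = 14 m; Height h = 10 m
Formula: A = (a + b) * h / 2
a + b = 16.7 + 14 = 30.7
A = 30.7 * 10 / 2
A = 307 / 2
A = 153.5
153.5 m^2


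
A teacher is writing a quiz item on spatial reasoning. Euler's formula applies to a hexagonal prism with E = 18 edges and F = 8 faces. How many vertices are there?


Polyhedron: hexagonal prism
Euler's formula for convex polyhedra: V - E + F = 2
Given: E = 18 edges and F = 8 faces
Solve for V:
V = 2 + E - F = 2 + 18 - 8 = 12
12 vertices


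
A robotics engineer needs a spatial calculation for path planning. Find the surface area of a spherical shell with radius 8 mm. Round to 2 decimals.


Shape: sphere
Radius r = 8 mm
Formula: SA = 4 * pi * r^2
r^2 = 64
SA = 4 * pi * 64
SA = 256 * pi
SA = 804.25
804.25 mm^2


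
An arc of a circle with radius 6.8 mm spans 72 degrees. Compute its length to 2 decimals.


Shape: circular arc
Radius r = 6.8 mm, Angle = 72 degrees
Formula: L = (angle/360) * 2 * pi * r
2 * pi * r = 13.6 * pi
L = (72/360) * 13.6 * pi
L = 2.72 * pi
L = 8.55
8.55 mm


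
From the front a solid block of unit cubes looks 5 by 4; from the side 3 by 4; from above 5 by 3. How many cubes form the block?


Orthographic views of a solid rectangular block:
Front view 5 x 4 -> length = 5, height = 4
Side view 3 x 4 -> width = 3, height = 4 (consistent)
Top view 5 x 3 -> confirms length = 5, width = 3
The block is 5 x 3 x 4.
Total unit cubes = 5 * 3 * 4 = 60
60 unit cubes


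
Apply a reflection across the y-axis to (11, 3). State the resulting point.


Transformation: reflection
Original point: (11, 3)
Rule for reflection over the y-axis: (x, y) -> (-x, y)
Apply: (11, 3) -> (-11, 3)
(-11, 3)


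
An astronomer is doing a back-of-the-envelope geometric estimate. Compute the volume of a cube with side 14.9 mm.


Shape: cube
Side s = 14.9 mm
Formula: V = s^3
V = 14.9 * 14.9 * 14.9
V = 222.01 * 14.9
V = 3307.949
3307.949 mm^3


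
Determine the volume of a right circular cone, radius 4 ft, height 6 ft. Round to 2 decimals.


Shape: cone
Radius r = 4 ft, Height h = 6 ft
Formula: V = (1/3) * pi * r^2 * h
r^2 = 16
pi * r^2 * h = pi * 16 * 6 = 96 * pi
V = 96 * pi / 3
V = 100.53
100.53 ft^3


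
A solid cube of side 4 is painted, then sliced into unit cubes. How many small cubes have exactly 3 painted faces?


Large cube: 4 x 4 x 4, cut into unit cubes.
Cubes with 3 painted faces are at the corners. A cube always has 8 corners.
Count = 8
8 unit cubes


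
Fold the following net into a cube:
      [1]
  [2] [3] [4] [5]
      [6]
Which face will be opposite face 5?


Net: cross layout. Take square 3 as the base (bottom).
Fold the four squares in the horizontal row up around 3: 2 -> left, 4 -> right, 5 wraps to the top.
Fold 1 and 6 up from 3: 1 -> back, 6 -> front.
Opposite pairs are therefore: (1, 6), (2, 4), (3, 5).
Face 5 is opposite face 3.
face 3


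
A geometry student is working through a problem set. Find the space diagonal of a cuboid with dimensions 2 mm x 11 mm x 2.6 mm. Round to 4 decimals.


Shape: rectangular box (space diagonal)
l = 2 mm, w = 11 mm, h = 2.6 mm
Visualize: the diagonal of the base, then a right triangle with that diagonal and the height.
Formula: d = sqrt(l^2 + w^2 + h^2)
l^2 + w^2 + h^2 = 4 + 121 + 6.76 = 131.76
d = sqrt(131.76)
d = 11.4787
11.4787 mm


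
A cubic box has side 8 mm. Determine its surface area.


Shape: cube
Side s = 8 mm
A cube has 6 square faces.
Formula: SA = 6 * s^2
s^2 = 64
SA = 6 * 64
SA = 384
384 mm^2


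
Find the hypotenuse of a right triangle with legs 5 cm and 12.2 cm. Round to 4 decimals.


Shape: right triangle
Legs a = 5 cm, b = 12.2 cm
Formula: c = sqrt(a^2 + b^2)
a^2 = 25, b^2 = 148.84
a^2 + b^2 = 173.84
c = sqrt(173.84)
c = 13.1848
13.1848 cm


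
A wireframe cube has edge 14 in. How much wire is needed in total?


Shape: cube
Side s = 14 in
A cube has 12 edges, all equal.
Formula: total edge length = 12 * s
Total = 12 * 14
Total = 168
168 in


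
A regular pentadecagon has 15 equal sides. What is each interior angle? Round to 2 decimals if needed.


Shape: regular pentadecagon (15 sides)
Formula: interior angle = (n - 2) * 180 / n
(n - 2) = 13
(n - 2) * 180 = 2340
angle = 2340 / 15
angle = 156
156 degrees


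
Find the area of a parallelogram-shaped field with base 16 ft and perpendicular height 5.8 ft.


Shape: parallelogram
Base b = 16 ft, Height h = 5.8 ft
Formula: A = b * h
A = 16 * 5.8
A = 92.8
92.8 ft^2


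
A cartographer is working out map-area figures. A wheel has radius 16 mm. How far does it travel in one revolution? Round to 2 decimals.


Shape: circle
Radius r = 16 mm
Formula: C = 2 * pi * r
C = 2 * pi * 16
C = 32 * pi
C = 100.53
100.53 mm


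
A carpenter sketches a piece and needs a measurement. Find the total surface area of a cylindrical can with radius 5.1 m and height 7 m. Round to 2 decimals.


Shape: closed cylinder
Radius r = 5.1 m, Height h = 7 m
Formula: SA = 2*pi*r^2 + 2*pi*r*h = 2*pi*r*(r + h)
r + h = 12.1
2 * r * (r + h) = 2 * 5.1 * 12.1 = 123.42
SA = 123.42 * pi
SA = 387.74
387.74 m^2


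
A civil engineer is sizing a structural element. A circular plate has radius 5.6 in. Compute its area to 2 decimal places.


Shape: circle
Radius r = 5.6 in
Formula: A = pi * r^2
r^2 = 5.6^2 = 31.36
A = pi * 31.36
A = 98.52
98.52 in^2


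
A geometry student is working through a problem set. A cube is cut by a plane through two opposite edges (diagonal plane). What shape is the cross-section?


Solid: cube
Cutting plane: through two opposite edges (diagonal plane)
Visualize the intersection of the plane with the solid's surface.
The boundary of the cut region is a rectangle.
rectangle


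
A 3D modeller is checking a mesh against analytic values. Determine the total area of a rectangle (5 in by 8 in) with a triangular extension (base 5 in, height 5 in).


Composite shape: rectangle + triangle
Rectangle area = 5 * 8 = 40
Triangle area = 0.5 * 5 * 5 = 12.5
Total = 40 + 12.5
Total = 52.5
52.5 in^2


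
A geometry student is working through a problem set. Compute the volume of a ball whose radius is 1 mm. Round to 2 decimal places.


Shape: sphere
Radius r = 1 mm
Formula: V = (4/3) * pi * r^3
r^3 = 1
(4/3) * 1 = 1.333333
V = 1.333333 * pi
V = 4.19
4.19 mm^3


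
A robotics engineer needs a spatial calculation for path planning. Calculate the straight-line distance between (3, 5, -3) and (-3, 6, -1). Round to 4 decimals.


3D distance between two points
P1 = (3, 5, -3), P2 = (-3, 6, -1)
Formula: d = sqrt((x2-x1)^2 + (y2-y1)^2 + (z2-z1)^2)
dx = -3 - 3 = -6
dy = 6 - 5 = 1
dz = -1 - -3 = 2
dx^2 + dy^2 + dz^2 = 36 + 1 + 4 = 41
d = sqrt(41)
d = 6.4031
6.4031 units


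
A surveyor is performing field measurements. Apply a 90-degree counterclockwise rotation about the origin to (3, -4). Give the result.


Transformation: rotation about the origin
Original point: (3, -4)
Rule for 90 deg counterclockwise: (x, y) -> (-y, x)
Apply: (3, -4) -> (4, 3)
(4, 3)


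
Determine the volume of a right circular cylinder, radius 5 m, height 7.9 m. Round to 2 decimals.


Shape: cylinder
Radius r = 5 m, Height h = 7.9 m
Formula: V = pi * r^2 * h
r^2 = 25
V = pi * 25 * 7.9
V = 197.5 * pi
V = 620.46
620.46 m^3


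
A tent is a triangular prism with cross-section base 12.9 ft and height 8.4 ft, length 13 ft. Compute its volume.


Shape: triangular prism
Triangle base = 12.9 ft, triangle height = 8.4 ft, prism length L = 13 ft
Formula: V = (1/2 * b * h_tri) * L
Cross-section area = 0.5 * 12.9 * 8.4 = 54.18
V = 54.18 * 13
V = 704.34
704.34 ft^3


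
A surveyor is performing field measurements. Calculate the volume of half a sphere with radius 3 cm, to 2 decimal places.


Shape: hemisphere (half of a sphere)
Radius r = 3 cm
Formula: V = (1/2) * (4/3) * pi * r^3 = (2/3) * pi * r^3
r^3 = 27
(2/3) * 27 = 18
V = 18 * pi
V = 56.55
56.55 cm^3


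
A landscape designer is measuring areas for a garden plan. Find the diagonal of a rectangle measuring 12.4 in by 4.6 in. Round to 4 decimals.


Shape: rectangle (diagonal via Pythagoras)
Sides: 12.4 in and 4.6 in
Formula: d = sqrt(l^2 + w^2)
l^2 = 153.76, w^2 = 21.16
l^2 + w^2 = 174.92
d = sqrt(174.92)
d = 13.2257
13.2257 in


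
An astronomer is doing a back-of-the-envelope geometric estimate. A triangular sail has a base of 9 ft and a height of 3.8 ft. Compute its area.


Shape: triangle
Base b = 9 ft, Height h = 3.8 ft
Formula: A = (1/2) * b * h
A = 0.5 * 9 * 3.8
A = 0.5 * 34.2
A = 17.1
17.1 ft^2


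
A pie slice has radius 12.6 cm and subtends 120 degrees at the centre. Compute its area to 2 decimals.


Shape: circular sector
Radius r = 12.6 cm, Angle = 120 degrees
Formula: A = (angle/360) * pi * r^2
r^2 = 158.76
Fraction of circle = 120/360
A = (120/360) * pi * 158.76
A = 52.92 * pi
A = 166.25
166.25 cm^2


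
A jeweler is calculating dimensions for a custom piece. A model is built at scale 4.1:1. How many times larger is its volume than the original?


Linear scale factor k = 4.1
Rule: under a linear scaling by k, volumes scale by k^3.
k^3 = 4.1 * 4.1 * 4.1
k^3 = 16.81 * 4.1
k^3 = 68.921
Volume scales by a factor of 68.921.
68.921 (dimensionless)


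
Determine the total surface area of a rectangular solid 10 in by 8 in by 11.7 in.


Shape: rectangular prism
l = 10 in, w = 8 in, h = 11.7 in
Formula: SA = 2(lw + lh + wh)
lw = 80, lh = 117, wh = 93.6
lw + lh + wh = 290.6
SA = 2 * 290.6
SA = 581.2
581.2 in^2


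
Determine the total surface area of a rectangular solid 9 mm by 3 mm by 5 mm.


Shape: rectangular prism
l = 9 mm, w = 3 mm, h = 5 mm
Formula: SA = 2(lw + lh + wh)
lw = 27, lh = 45, wh = 15
lw + lh + wh = 87
SA = 2 * 87
SA = 174
174 mm^2


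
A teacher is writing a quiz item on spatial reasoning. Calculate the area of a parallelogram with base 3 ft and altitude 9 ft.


Shape: parallelogram
Base b = 3 ft, Height h = 9 ft
Formula: A = b * h
A = 3 * 9
A = 27
27 ft^2


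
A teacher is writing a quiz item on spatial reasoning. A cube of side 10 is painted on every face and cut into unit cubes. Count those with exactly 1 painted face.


Large cube: 10 x 10 x 10, cut into unit cubes.
n = 10, so n - 2 = 8
Cubes with 1 painted face lie in the interior of each face.
A cube has 6 faces; each contributes (n - 2)^2 = 64 such cubes.
Count = 6 * 64 = 384
384 unit cubes


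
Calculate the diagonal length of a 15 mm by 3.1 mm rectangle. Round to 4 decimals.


Shape: rectangle (diagonal via Pythagoras)
Sides: 15 mm and 3.1 mm
Formula: d = sqrt(l^2 + w^2)
l^2 = 225, w^2 = 9.61
l^2 + w^2 = 234.61
d = sqrt(234.61)
d = 15.317
15.317 mm


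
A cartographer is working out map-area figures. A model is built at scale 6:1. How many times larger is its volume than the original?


Linear scale factor k = 6
Rule: under a linear scaling by k, volumes scale by k^3.
k^3 = 6 * 6 * 6
k^3 = 36 * 6
k^3 = 216
Volume scales by a factor of 216.
216 (dimensionless)


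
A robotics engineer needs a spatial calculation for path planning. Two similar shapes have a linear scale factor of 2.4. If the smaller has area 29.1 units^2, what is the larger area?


Linear scale factor k = 2.4
Original area = 29.1 units^2
Rule: under a linear scaling by k, areas scale by k^2.
k^2 = 2.4^2 = 5.76
New area = 29.1 * 5.76
New area = 167.616
167.616 units^2


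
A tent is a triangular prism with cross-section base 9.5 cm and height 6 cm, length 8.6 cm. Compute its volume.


Shape: triangular prism
Triangle base = 9.5 cm, triangle height = 6 cm, prism length L = 8.6 cm
Formula: V = (1/2 * b * h_tri) * L
Cross-section area = 0.5 * 9.5 * 6 = 28.5
V = 28.5 * 8.6
V = 245.1
245.1 cm^3


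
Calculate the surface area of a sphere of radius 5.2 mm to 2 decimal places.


Shape: sphere
Radius r = 5.2 mm
Formula: SA = 4 * pi * r^2
r^2 = 27.04
SA = 4 * pi * 27.04
SA = 108.16 * pi
SA = 339.79
339.79 mm^2


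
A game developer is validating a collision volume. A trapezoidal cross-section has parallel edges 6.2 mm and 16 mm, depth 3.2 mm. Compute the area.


Shape: trapezoid
Parallel sides a = 6.2 mm, b = 16 mm; Height h = 3.2 mm
Formula: A = (a + b) * h / 2
a + b = 6.2 + 16 = 22.2
A = 22.2 * 3.2 / 2
A = 71.04 / 2
A = 35.52
35.52 mm^2


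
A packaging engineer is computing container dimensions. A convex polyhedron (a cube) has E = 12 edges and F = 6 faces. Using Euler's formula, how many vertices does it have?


Polyhedron: cube
Euler's formula for convex polyhedra: V - E + F = 2
Given: E = 12 edges and F = 6 faces
Solve for V:
V = 2 + E - F = 2 + 12 - 6 = 8
8 vertices


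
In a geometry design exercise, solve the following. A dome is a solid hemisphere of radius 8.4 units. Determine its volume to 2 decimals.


Shape: hemisphere (half of a sphere)
Radius r = 8.4 units
Formula: V = (1/2) * (4/3) * pi * r^3 = (2/3) * pi * r^3
r^3 = 592.704
(2/3) * 592.704 = 395.136
V = 395.136 * pi
V = 1241.36
1241.36 units^3


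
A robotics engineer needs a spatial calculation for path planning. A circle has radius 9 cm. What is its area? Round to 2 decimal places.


Shape: circle
Radius r = 9 cm
Formula: A = pi * r^2
r^2 = 9^2 = 81
A = pi * 81
A = 254.47
254.47 cm^2


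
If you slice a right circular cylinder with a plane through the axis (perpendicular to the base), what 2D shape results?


Solid: right circular cylinder
Cutting plane: through the axis (perpendicular to the base)
Visualize the intersection of the plane with the solid's surface.
The boundary of the cut region is a rectangle.
rectangle


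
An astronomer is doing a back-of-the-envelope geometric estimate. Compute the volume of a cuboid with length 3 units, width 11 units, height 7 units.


Shape: rectangular prism
l = 3 units, w = 11 units, h = 7 units
Formula: V = l * w * h
V = 3 * 11 * 7
V = 33 * 7
V = 231
231 units^3


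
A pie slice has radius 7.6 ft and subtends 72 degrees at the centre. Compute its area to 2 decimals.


Shape: circular sector
Radius r = 7.6 ft, Angle = 72 degrees
Formula: A = (angle/360) * pi * r^2
r^2 = 57.76
Fraction of circle = 72/360
A = (72/360) * pi * 57.76
A = 11.552 * pi
A = 36.29
36.29 ft^2


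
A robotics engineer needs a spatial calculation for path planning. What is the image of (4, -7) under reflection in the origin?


Transformation: reflection
Original point: (4, -7)
Rule for reflection through the origin: (x, y) -> (-x, -y)
Apply: (4, -7) -> (-4, 7)
(-4, 7)


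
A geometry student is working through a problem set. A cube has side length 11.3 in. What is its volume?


Shape: cube
Side s = 11.3 in
Formula: V = s^3
V = 11.3 * 11.3 * 11.3
V = 127.69 * 11.3
V = 1442.897
1442.897 in^3


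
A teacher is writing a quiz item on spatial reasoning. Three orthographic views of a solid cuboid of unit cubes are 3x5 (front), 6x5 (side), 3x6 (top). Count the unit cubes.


Orthographic views of a solid rectangular block:
Front view 3 x 5 -> length = 3, height = 5
Side view 6 x 5 -> width = 6, height = 5 (consistent)
Top view 3 x 6 -> confirms length = 3, width = 6
The block is 3 x 6 x 5.
Total unit cubes = 3 * 6 * 5 = 90
90 unit cubes


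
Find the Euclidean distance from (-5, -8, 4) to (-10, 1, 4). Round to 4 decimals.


3D distance between two points
P1 = (-5, -8, 4), P2 = (-10, 1, 4)
Formula: d = sqrt((x2-x1)^2 + (y2-y1)^2 + (z2-z1)^2)
dx = -10 - -5 = -5
dy = 1 - -8 = 9
dz = 4 - 4 = 0
dx^2 + dy^2 + dz^2 = 25 + 81 + 0 = 106
d = sqrt(106)
d = 10.2956
10.2956 units


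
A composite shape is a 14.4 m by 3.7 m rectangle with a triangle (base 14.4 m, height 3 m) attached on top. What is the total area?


Composite shape: rectangle + triangle
Rectangle area = 14.4 * 3.7 = 53.28
Triangle area = 0.5 * 14.4 * 3 = 21.6
Total = 53.28 + 21.6
Total = 74.88
74.88 m^2


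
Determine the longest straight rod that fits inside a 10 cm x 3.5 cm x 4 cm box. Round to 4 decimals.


Shape: rectangular box (space diagonal)
l = 10 cm, w = 3.5 cm, h = 4 cm
Visualize: the diagonal of the base, then a right triangle with that diagonal and the height.
Formula: d = sqrt(l^2 + w^2 + h^2)
l^2 + w^2 + h^2 = 100 + 12.25 + 16 = 128.25
d = sqrt(128.25)
d = 11.3248
11.3248 cm


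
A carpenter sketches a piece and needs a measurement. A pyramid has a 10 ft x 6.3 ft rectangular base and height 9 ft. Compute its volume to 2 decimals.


Shape: rectangular pyramid
Base: 10 ft x 6.3 ft, Height h = 9 ft
Formula: V = (1/3) * base_area * h
base_area = 10 * 6.3 = 63
base_area * h = 63 * 9 = 567
V = 567 / 3
V = 189
189 ft^3


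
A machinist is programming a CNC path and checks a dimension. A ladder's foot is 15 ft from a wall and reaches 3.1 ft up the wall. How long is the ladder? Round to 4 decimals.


Shape: right triangle
Legs a = 15 ft, b = 3.1 ft
Formula: c = sqrt(a^2 + b^2)
a^2 = 225, b^2 = 9.61
a^2 + b^2 = 234.61
c = sqrt(234.61)
c = 15.317
15.317 ft


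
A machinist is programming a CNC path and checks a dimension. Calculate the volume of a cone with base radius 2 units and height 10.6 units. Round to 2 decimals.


Shape: cone
Radius r = 2 units, Height h = 10.6 units
Formula: V = (1/3) * pi * r^2 * h
r^2 = 4
pi * r^2 * h = pi * 4 * 10.6 = 42.4 * pi
V = 42.4 * pi / 3
V = 44.4
44.4 units^3


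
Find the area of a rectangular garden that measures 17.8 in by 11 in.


Shape: rectangle
Length l = 17.8 in, Width w = 11 in
Formula: A = l * w
A = 17.8 * 11
A = 195.8
195.8 in^2


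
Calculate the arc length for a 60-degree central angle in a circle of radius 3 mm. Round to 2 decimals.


Shape: circular arc
Radius r = 3 mm, Angle = 60 degrees
Formula: L = (angle/360) * 2 * pi * r
2 * pi * r = 6 * pi
L = (60/360) * 6 * pi
L = 1 * pi
L = 3.14
3.14 mm


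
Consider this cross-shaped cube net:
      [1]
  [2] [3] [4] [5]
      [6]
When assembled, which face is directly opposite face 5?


Net: cross layout. Take square 3 as the base (bottom).
Fold the four squares in the horizontal row up around 3: 2 -> left, 4 -> right, 5 wraps to the top.
Fold 1 and 6 up from 3: 1 -> back, 6 -> front.
Opposite pairs are therefore: (1, 6), (2, 4), (3, 5).
Face 5 is opposite face 3.
face 3


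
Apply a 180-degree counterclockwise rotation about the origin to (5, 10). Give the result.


Transformation: rotation about the origin
Original point: (5, 10)
Rule for 180 deg: (x, y) -> (-x, -y)
Apply: (5, 10) -> (-5, -10)
(-5, -10)


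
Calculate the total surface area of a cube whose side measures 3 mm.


Shape: cube
Side s = 3 mm
A cube has 6 square faces.
Formula: SA = 6 * s^2
s^2 = 9
SA = 6 * 9
SA = 54
54 mm^2


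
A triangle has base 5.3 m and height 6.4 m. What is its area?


Shape: triangle
Base b = 5.3 m, Height h = 6.4 m
Formula: A = (1/2) * b * h
A = 0.5 * 5.3 * 6.4
A = 0.5 * 33.92
A = 16.96
16.96 m^2


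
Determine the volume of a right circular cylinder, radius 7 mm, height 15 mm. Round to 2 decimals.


Shape: cylinder
Radius r = 7 mm, Height h = 15 mm
Formula: V = pi * r^2 * h
r^2 = 49
V = pi * 49 * 15
V = 735 * pi
V = 2309.07
2309.07 mm^3


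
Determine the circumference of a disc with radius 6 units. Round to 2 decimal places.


Shape: circle
Radius r = 6 units
Formula: C = 2 * pi * r
C = 2 * pi * 6
C = 12 * pi
C = 37.7
37.7 units


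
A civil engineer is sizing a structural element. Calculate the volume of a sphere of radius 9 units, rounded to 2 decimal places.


Shape: sphere
Radius r = 9 units
Formula: V = (4/3) * pi * r^3
r^3 = 729
(4/3) * 729 = 972
V = 972 * pi
V = 3053.63
3053.63 units^3


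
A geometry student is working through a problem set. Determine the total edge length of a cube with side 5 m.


Shape: cube
Side s = 5 m
A cube has 12 edges, all equal.
Formula: total edge length = 12 * s
Total = 12 * 5
Total = 60
60 m


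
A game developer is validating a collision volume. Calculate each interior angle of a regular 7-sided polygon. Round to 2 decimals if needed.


Shape: regular heptagon (7 sides)
Formula: interior angle = (n - 2) * 180 / n
(n - 2) = 5
(n - 2) * 180 = 900
angle = 900 / 7
angle = 128.57
128.57 degrees


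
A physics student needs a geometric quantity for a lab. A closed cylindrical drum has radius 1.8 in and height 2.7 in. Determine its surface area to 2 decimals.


Shape: closed cylinder
Radius r = 1.8 in, Height h = 2.7 in
Formula: SA = 2*pi*r^2 + 2*pi*r*h = 2*pi*r*(r + h)
r + h = 4.5
2 * r * (r + h) = 2 * 1.8 * 4.5 = 16.2
SA = 16.2 * pi
SA = 50.89
50.89 in^2


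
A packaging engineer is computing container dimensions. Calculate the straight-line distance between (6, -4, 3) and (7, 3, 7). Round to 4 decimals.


3D distance between two points
P1 = (6, -4, 3), P2 = (7, 3, 7)
Formula: d = sqrt((x2-x1)^2 + (y2-y1)^2 + (z2-z1)^2)
dx = 7 - 6 = 1
dy = 3 - -4 = 7
dz = 7 - 3 = 4
dx^2 + dy^2 + dz^2 = 1 + 49 + 16 = 66
d = sqrt(66)
d = 8.124
8.124 units


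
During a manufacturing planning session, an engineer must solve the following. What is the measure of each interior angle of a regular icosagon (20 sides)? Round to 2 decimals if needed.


Shape: regular icosagon (20 sides)
Formula: interior angle = (n - 2) * 180 / n
(n - 2) = 18
(n - 2) * 180 = 3240
angle = 3240 / 20
angle = 162
162 degrees


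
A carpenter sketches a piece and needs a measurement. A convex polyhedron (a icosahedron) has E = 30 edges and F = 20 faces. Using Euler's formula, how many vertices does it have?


Polyhedron: icosahedron
Euler's formula for convex polyhedra: V - E + F = 2
Given: E = 30 edges and F = 20 faces
Solve for V:
V = 2 + E - F = 2 + 30 - 20 = 12
12 vertices
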